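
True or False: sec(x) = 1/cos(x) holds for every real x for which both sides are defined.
Claim: sec(x) = 1/cos(x).
Reasoning: sec(x) is by definition the reciprocal of cos(x), wherever cos(x) ≠ 0.
So the two sides agree for every real x for which both sides are defined.

Conclusion: True.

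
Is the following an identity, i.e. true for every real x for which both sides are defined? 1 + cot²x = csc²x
Yes, this is an identity.

Claim: 1 + cot²x = csc²x.
Reasoning: Start from sin²x + cos²x = 1 and divide every term by sin²x (allowed wherever cot x and csc x are defined): 1 + cot²x = 1/sin²x = csc²x.
So the two sides agree for every real x for which both sides are defined.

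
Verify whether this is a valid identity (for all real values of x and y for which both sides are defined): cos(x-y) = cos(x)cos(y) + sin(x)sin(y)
Claim: cos(x-y) = cos(x)cos(y) + sin(x)sin(y).
Reasoning: Replace y by -y in cos(x+y) = cos(x)cos(y) - sin(x)sin(y) and use cos(-y) = cos(y), sin(-y) = -sin(y): cos(x-y) = cos(x)cos(y) + sin(x)sin(y).
So the two sides agree for all real values of x and y for which both sides are defined.

Conclusion: Yes, this is an identity.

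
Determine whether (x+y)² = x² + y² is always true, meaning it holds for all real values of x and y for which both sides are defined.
No, this is NOT an identity.

Claim: (x+y)² = x² + y².
Test a specific point where both sides are defined: x = -2, y = 3.
LHS = (x+y)² ≈ 1.0000
RHS = x² + y² ≈ 13.0000
Since 1.0000 ≠ 13.0000, the equation fails at this point, so it cannot hold for all real values of x and y for which both sides are defined.
The correct expansion is (x+y)² = x² + 2xy + y²; the cross term 2xy is missing.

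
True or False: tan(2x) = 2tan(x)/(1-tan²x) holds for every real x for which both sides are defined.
Claim: tan(2x) = 2tan(x)/(1-tan²x).
Reasoning: tan(2x) = sin(2x)/cos(2x) = 2sin(x)cos(x) / (cos²x - sin²x). Divide numerator and denominator by cos²x: 2tan(x) / (1 - tan²x).
So the two sides agree for every real x for which both sides are defined.

Conclusion: True.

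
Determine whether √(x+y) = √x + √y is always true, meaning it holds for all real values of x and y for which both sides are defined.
No, this is NOT an identity.

Claim: √(x+y) = √x + √y.
Test a specific point where both sides are defined: x = 1/2, y = 3.
LHS = √(x+y) ≈ 1.8708
RHS = √x + √y ≈ 2.4392
Since 1.8708 ≠ 2.4392, the equation fails at this point, so it cannot hold for all real values of x and y for which both sides are defined.
Squaring the right side gives x + 2√(xy) + y, not x + y.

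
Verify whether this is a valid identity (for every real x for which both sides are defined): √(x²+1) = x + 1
No, this is NOT an identity.

Claim: √(x²+1) = x + 1.
Test a specific point where both sides are defined: x = -3.
LHS = √(x²+1) ≈ 3.1623
RHS = x + 1 ≈ -2.0000
Since 3.1623 ≠ -2.0000, the equation fails at this point, so it cannot hold for every real x for which both sides are defined.
(x+1)² = x² + 2x + 1 ≠ x² + 1 unless x = 0.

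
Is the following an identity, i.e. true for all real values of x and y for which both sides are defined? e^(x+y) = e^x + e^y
No, this is NOT an identity.

Claim: e^(x+y) = e^x + e^y.
Test a specific point where both sides are defined: x = 1, y = 4.
LHS = e^(x+y) ≈ 148.4132
RHS = e^x + e^y ≈ 57.3164
Since 148.4132 ≠ 57.3164, the equation fails at this point, so it cannot hold for all real values of x and y for which both sides are defined.
The correct rule is e^(x+y) = e^x · e^y (a product, not a sum).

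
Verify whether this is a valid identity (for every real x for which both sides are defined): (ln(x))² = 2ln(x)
No, this is NOT an identity.

Claim: (ln(x))² = 2ln(x).
Test a specific point where both sides are defined: x = 5.
LHS = (ln(x))² ≈ 2.5903
RHS = 2ln(x) ≈ 3.2189
Since 2.5903 ≠ 3.2189, the equation fails at this point, so it cannot hold for every real x for which both sides are defined.
2ln(x) equals ln(x²), which is not the same as (ln x)².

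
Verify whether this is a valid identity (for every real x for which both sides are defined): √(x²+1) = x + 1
Claim: √(x²+1) = x + 1.
Test a specific point where both sides are defined: x = 1/2.
LHS = √(x²+1) ≈ 1.1180
RHS = x + 1 ≈ 1.5000
Since 1.1180 ≠ 1.5000, the equation fails at this point, so it cannot hold for every real x for which both sides are defined.
(x+1)² = x² + 2x + 1 ≠ x² + 1 unless x = 0.

Conclusion: No, this is NOT an identity.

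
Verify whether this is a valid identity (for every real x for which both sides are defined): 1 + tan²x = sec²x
Yes, this is an identity.

Claim: 1 + tan²x = sec²x.
Reasoning: Start from sin²x + cos²x = 1 and divide every term by cos²x (allowed wherever tan x and sec x are defined): tan²x + 1 = 1/cos²x = sec²x.
So the two sides agree for every real x for which both sides are defined.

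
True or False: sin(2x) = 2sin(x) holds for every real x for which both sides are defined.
Claim: sin(2x) = 2sin(x).
Test a specific point where both sides are defined: x = 2π/3.
LHS = sin(2x) ≈ -0.8660
RHS = 2sin(x) ≈ 1.7321
Since -0.8660 ≠ 1.7321, the equation fails at this point, so it cannot hold for every real x for which both sides are defined.
The correct double-angle formula is sin(2x) = 2sin(x)cos(x).

Conclusion: False.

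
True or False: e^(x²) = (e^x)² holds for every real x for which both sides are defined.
Claim: e^(x²) = (e^x)².
Test a specific point where both sides are defined: x = -3.
LHS = e^(x²) ≈ 8103.0839
RHS = (e^x)² ≈ 0.0025
Since 8103.0839 ≠ 0.0025, the equation fails at this point, so it cannot hold for every real x for which both sides are defined.
(e^x)² = e^(2x), and 2x ≠ x² in general.

Conclusion: False.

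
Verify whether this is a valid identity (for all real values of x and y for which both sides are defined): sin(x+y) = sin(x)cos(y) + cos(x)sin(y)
Yes, this is an identity.

Claim: sin(x+y) = sin(x)cos(y) + cos(x)sin(y).
Reasoning: By Euler's formula e^(i(x+y)) = e^(ix)·e^(iy) = (cos x + i·sin x)(cos y + i·sin y). The imaginary part of the left side is sin(x+y); the imaginary part of the product is sin(x)cos(y) + cos(x)sin(y).
So the two sides agree for all real values of x and y for which both sides are defined.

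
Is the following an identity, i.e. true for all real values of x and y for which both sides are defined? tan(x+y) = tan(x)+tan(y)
Claim: tan(x+y) = tan(x)+tan(y).
Test a specific point where both sides are defined: x = π/6, y = -π/4.
LHS = tan(x+y) ≈ -0.2679
RHS = tan(x)+tan(y) ≈ -0.4226
Since -0.2679 ≠ -0.4226, the equation fails at this point, so it cannot hold for all real values of x and y for which both sides are defined.
The correct formula is tan(x+y) = (tan(x) + tan(y))/(1 - tan(x)tan(y)).

Conclusion: No, this is NOT an identity.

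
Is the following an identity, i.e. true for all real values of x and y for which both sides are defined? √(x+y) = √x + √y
No, this is NOT an identity.

Claim: √(x+y) = √x + √y.
Test a specific point where both sides are defined: x = 5, y = 4.
LHS = √(x+y) ≈ 3.0000
RHS = √x + √y ≈ 4.2361
Since 3.0000 ≠ 4.2361, the equation fails at this point, so it cannot hold for all real values of x and y for which both sides are defined.
Squaring the right side gives x + 2√(xy) + y, not x + y.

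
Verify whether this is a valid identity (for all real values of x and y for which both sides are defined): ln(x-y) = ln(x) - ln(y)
No, this is NOT an identity.

Claim: ln(x-y) = ln(x) - ln(y).
Test a specific point where both sides are defined: x = 3, y = 3/2.
LHS = ln(x-y) ≈ 0.4055
RHS = ln(x) - ln(y) ≈ 0.6931
Since 0.4055 ≠ 0.6931, the equation fails at this point, so it cannot hold for all real values of x and y for which both sides are defined.
ln(x) - ln(y) = ln(x/y), not ln(x-y).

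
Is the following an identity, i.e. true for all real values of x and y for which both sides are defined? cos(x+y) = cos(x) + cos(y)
Claim: cos(x+y) = cos(x) + cos(y).
Test a specific point where both sides are defined: x = π/3, y = 3π/4.
LHS = cos(x+y) ≈ -0.9659
RHS = cos(x) + cos(y) ≈ -0.2071
Since -0.9659 ≠ -0.2071, the equation fails at this point, so it cannot hold for all real values of x and y for which both sides are defined.
The correct expansion is cos(x+y) = cos(x)cos(y) - sin(x)sin(y); cosine is not additive.

Conclusion: No, this is NOT an identity.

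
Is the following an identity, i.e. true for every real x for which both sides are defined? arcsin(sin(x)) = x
No, this is NOT an identity.

Claim: arcsin(sin(x)) = x.
Test a specific point where both sides are defined: x = 3π/4.
LHS = arcsin(sin(x)) ≈ 0.7854
RHS = x ≈ 2.3562
Since 0.7854 ≠ 2.3562, the equation fails at this point, so it cannot hold for every real x for which both sides are defined.
arcsin only returns values in [-π/2, π/2], so arcsin(sin(x)) = x holds only for x in that interval, not for all real x.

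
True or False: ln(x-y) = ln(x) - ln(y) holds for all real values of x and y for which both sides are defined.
Claim: ln(x-y) = ln(x) - ln(y).
Test a specific point where both sides are defined: x = 2, y = 1.
LHS = ln(x-y) ≈ 0.0000
RHS = ln(x) - ln(y) ≈ 0.6931
Since 0.0000 ≠ 0.6931, the equation fails at this point, so it cannot hold for all real values of x and y for which both sides are defined.
ln(x) - ln(y) = ln(x/y), not ln(x-y).

Conclusion: False.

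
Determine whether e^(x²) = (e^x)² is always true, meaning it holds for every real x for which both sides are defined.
No, this is NOT an identity.

Claim: e^(x²) = (e^x)².
Test a specific point where both sides are defined: x = 3/2.
LHS = e^(x²) ≈ 9.4877
RHS = (e^x)² ≈ 20.0855
Since 9.4877 ≠ 20.0855, the equation fails at this point, so it cannot hold for every real x for which both sides are defined.
(e^x)² = e^(2x), and 2x ≠ x² in general.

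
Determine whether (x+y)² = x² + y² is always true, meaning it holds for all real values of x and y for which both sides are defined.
Claim: (x+y)² = x² + y².
Test a specific point where both sides are defined: x = 4, y = 4.
LHS = (x+y)² ≈ 64.0000
RHS = x² + y² ≈ 32.0000
Since 64.0000 ≠ 32.0000, the equation fails at this point, so it cannot hold for all real values of x and y for which both sides are defined.
The correct expansion is (x+y)² = x² + 2xy + y²; the cross term 2xy is missing.

Conclusion: No, this is NOT an identity.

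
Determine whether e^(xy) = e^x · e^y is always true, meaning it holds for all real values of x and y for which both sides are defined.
Claim: e^(xy) = e^x · e^y.
Test a specific point where both sides are defined: x = 3/2, y = -3.
LHS = e^(xy) ≈ 0.0111
RHS = e^x · e^y ≈ 0.2231
Since 0.0111 ≠ 0.2231, the equation fails at this point, so it cannot hold for all real values of x and y for which both sides are defined.
e^x · e^y = e^(x+y), not e^(xy).

Conclusion: No, this is NOT an identity.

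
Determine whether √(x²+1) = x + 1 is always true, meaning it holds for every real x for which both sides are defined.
No, this is NOT an identity.

Claim: √(x²+1) = x + 1.
Test a specific point where both sides are defined: x = 1.
LHS = √(x²+1) ≈ 1.4142
RHS = x + 1 ≈ 2.0000
Since 1.4142 ≠ 2.0000, the equation fails at this point, so it cannot hold for every real x for which both sides are defined.
(x+1)² = x² + 2x + 1 ≠ x² + 1 unless x = 0.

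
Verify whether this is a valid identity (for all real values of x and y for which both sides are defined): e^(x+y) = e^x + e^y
Claim: e^(x+y) = e^x + e^y.
Test a specific point where both sides are defined: x = -1, y = 5.
LHS = e^(x+y) ≈ 54.5982
RHS = e^x + e^y ≈ 148.7810
Since 54.5982 ≠ 148.7810, the equation fails at this point, so it cannot hold for all real values of x and y for which both sides are defined.
The correct rule is e^(x+y) = e^x · e^y (a product, not a sum).

Conclusion: No, this is NOT an identity.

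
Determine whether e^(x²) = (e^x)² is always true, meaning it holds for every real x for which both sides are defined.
No, this is NOT an identity.

Claim: e^(x²) = (e^x)².
Test a specific point where both sides are defined: x = 1.
LHS = e^(x²) ≈ 2.7183
RHS = (e^x)² ≈ 7.3891
Since 2.7183 ≠ 7.3891, the equation fails at this point, so it cannot hold for every real x for which both sides are defined.
(e^x)² = e^(2x), and 2x ≠ x² in general.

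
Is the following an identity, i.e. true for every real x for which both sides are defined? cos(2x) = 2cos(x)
Claim: cos(2x) = 2cos(x).
Test a specific point where both sides are defined: x = -π/2.
LHS = cos(2x) ≈ -1.0000
RHS = 2cos(x) ≈ 0.0000
Since -1.0000 ≠ 0.0000, the equation fails at this point, so it cannot hold for every real x for which both sides are defined.
The correct double-angle formula is cos(2x) = cos²x - sin²x.

Conclusion: No, this is NOT an identity.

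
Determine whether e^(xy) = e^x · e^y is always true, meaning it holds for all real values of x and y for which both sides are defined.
No, this is NOT an identity.

Claim: e^(xy) = e^x · e^y.
Test a specific point where both sides are defined: x = -3, y = -1.
LHS = e^(xy) ≈ 20.0855
RHS = e^x · e^y ≈ 0.0183
Since 20.0855 ≠ 0.0183, the equation fails at this point, so it cannot hold for all real values of x and y for which both sides are defined.
e^x · e^y = e^(x+y), not e^(xy).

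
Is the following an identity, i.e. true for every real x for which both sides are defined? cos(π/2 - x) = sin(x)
Claim: cos(π/2 - x) = sin(x).
Reasoning: Use cos(u - v) = cos(u)cos(v) + sin(u)sin(v) with u = π/2, v = x: cos(π/2)cos(x) + sin(π/2)sin(x) = 0·cos(x) + 1·sin(x) = sin(x).
So the two sides agree for every real x for which both sides are defined.

Conclusion: Yes, this is an identity.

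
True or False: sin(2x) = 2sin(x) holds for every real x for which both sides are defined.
Claim: sin(2x) = 2sin(x).
Test a specific point where both sides are defined: x = π/2.
LHS = sin(2x) ≈ 0.0000
RHS = 2sin(x) ≈ 2.0000
Since 0.0000 ≠ 2.0000, the equation fails at this point, so it cannot hold for every real x for which both sides are defined.
The correct double-angle formula is sin(2x) = 2sin(x)cos(x).

Conclusion: False.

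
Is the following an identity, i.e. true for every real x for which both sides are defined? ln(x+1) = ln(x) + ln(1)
Claim: ln(x+1) = ln(x) + ln(1).
Test a specific point where both sides are defined: x = 1/2.
LHS = ln(x+1) ≈ 0.4055
RHS = ln(x) + ln(1) ≈ -0.6931
Since 0.4055 ≠ -0.6931, the equation fails at this point, so it cannot hold for every real x for which both sides are defined.
ln(1) = 0, so the right side is just ln(x), which differs from ln(x+1).

Conclusion: No, this is NOT an identity.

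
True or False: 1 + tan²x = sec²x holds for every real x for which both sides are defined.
Claim: 1 + tan²x = sec²x.
Reasoning: Start from sin²x + cos²x = 1 and divide every term by cos²x (allowed wherever tan x and sec x are defined): tan²x + 1 = 1/cos²x = sec²x.
So the two sides agree for every real x for which both sides are defined.

Conclusion: True.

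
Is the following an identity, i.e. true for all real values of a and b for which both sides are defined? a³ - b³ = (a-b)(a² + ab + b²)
Claim: a³ - b³ = (a-b)(a² + ab + b²).
Reasoning: Expand the right side: (a-b)(a² + ab + b²) = a³ + a²b + ab² - a²b - ab² - b³ = a³ - b³ (the middle terms cancel in pairs).
So the two sides agree for all real values of a and b for which both sides are defined.

Conclusion: Yes, this is an identity.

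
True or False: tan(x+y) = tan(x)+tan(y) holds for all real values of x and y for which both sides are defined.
False.

Claim: tan(x+y) = tan(x)+tan(y).
Test a specific point where both sides are defined: x = -π/4, y = 2π/3.
LHS = tan(x+y) ≈ 3.7321
RHS = tan(x)+tan(y) ≈ -2.7321
Since 3.7321 ≠ -2.7321, the equation fails at this point, so it cannot hold for all real values of x and y for which both sides are defined.
The correct formula is tan(x+y) = (tan(x) + tan(y))/(1 - tan(x)tan(y)).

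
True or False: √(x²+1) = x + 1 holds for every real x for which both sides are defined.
False.

Claim: √(x²+1) = x + 1.
Test a specific point where both sides are defined: x = 1.
LHS = √(x²+1) ≈ 1.4142
RHS = x + 1 ≈ 2.0000
Since 1.4142 ≠ 2.0000, the equation fails at this point, so it cannot hold for every real x for which both sides are defined.
(x+1)² = x² + 2x + 1 ≠ x² + 1 unless x = 0.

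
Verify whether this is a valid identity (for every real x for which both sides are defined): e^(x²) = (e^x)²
No, this is NOT an identity.

Claim: e^(x²) = (e^x)².
Test a specific point where both sides are defined: x = -1.
LHS = e^(x²) ≈ 2.7183
RHS = (e^x)² ≈ 0.1353
Since 2.7183 ≠ 0.1353, the equation fails at this point, so it cannot hold for every real x for which both sides are defined.
(e^x)² = e^(2x), and 2x ≠ x² in general.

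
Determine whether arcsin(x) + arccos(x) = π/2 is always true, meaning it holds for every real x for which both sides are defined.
Claim: arcsin(x) + arccos(x) = π/2.
Reasoning: Both sides are defined for -1 ≤ x ≤ 1. Let θ = arcsin(x), so sin θ = x and θ ∈ [-π/2, π/2]. Then cos(π/2 - θ) = sin θ = x and π/2 - θ ∈ [0, π], which is exactly the range of arccos, so arccos(x) = π/2 - θ. Adding: arcsin(x) + arccos(x) = θ + (π/2 - θ) = π/2.
So the two sides agree for every real x for which both sides are defined.

Conclusion: Yes, this is an identity.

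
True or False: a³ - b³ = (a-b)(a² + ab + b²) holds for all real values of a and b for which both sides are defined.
True.

Claim: a³ - b³ = (a-b)(a² + ab + b²).
Reasoning: Expand the right side: (a-b)(a² + ab + b²) = a³ + a²b + ab² - a²b - ab² - b³ = a³ - b³ (the middle terms cancel in pairs).
So the two sides agree for all real values of a and b for which both sides are defined.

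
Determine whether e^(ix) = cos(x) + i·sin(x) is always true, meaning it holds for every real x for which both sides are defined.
Yes, this is an identity.

Claim: e^(ix) = cos(x) + i·sin(x).
Reasoning: Euler's formula. Expand e^(ix) = Σ (ix)^k / k!. Since i² = -1, the even-k terms are Σ (-1)^m x^(2m)/(2m)! = cos(x) and the odd-k terms are i · Σ (-1)^m x^(2m+1)/(2m+1)! = i·sin(x).
So the two sides agree for every real x for which both sides are defined.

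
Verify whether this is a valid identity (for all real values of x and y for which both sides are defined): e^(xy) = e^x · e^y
No, this is NOT an identity.

Claim: e^(xy) = e^x · e^y.
Test a specific point where both sides are defined: x = -3, y = -1.
LHS = e^(xy) ≈ 20.0855
RHS = e^x · e^y ≈ 0.0183
Since 20.0855 ≠ 0.0183, the equation fails at this point, so it cannot hold for all real values of x and y for which both sides are defined.
e^x · e^y = e^(x+y), not e^(xy).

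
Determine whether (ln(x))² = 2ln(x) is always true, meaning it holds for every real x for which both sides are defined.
No, this is NOT an identity.

Claim: (ln(x))² = 2ln(x).
Test a specific point where both sides are defined: x = 5.
LHS = (ln(x))² ≈ 2.5903
RHS = 2ln(x) ≈ 3.2189
Since 2.5903 ≠ 3.2189, the equation fails at this point, so it cannot hold for every real x for which both sides are defined.
2ln(x) equals ln(x²), which is not the same as (ln x)².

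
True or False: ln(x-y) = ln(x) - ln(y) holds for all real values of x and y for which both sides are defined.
Claim: ln(x-y) = ln(x) - ln(y).
Test a specific point where both sides are defined: x = 3/2, y = 1/2.
LHS = ln(x-y) ≈ 0.0000
RHS = ln(x) - ln(y) ≈ 1.0986
Since 0.0000 ≠ 1.0986, the equation fails at this point, so it cannot hold for all real values of x and y for which both sides are defined.
ln(x) - ln(y) = ln(x/y), not ln(x-y).

Conclusion: False.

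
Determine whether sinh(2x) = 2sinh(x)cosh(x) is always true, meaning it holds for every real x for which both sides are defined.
Claim: sinh(2x) = 2sinh(x)cosh(x).
Reasoning: 2sinh(x)cosh(x) = 2 · (e^x - e^-x)/2 · (e^x + e^-x)/2 = (e^(2x) - e^(-2x))/2 = sinh(2x).
So the two sides agree for every real x for which both sides are defined.

Conclusion: Yes, this is an identity.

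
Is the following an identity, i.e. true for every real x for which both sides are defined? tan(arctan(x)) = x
Yes, this is an identity.

Claim: tan(arctan(x)) = x.
Reasoning: For every real x, arctan(x) is by definition the angle in (-π/2, π/2) whose tangent equals x. Taking the tangent of that angle returns x.
So the two sides agree for every real x for which both sides are defined.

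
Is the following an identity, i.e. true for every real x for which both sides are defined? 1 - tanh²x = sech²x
Claim: 1 - tanh²x = sech²x.
Reasoning: Divide cosh²x - sinh²x = 1 through by cosh²x (never zero): 1 - tanh²x = 1/cosh²x = sech²x.
So the two sides agree for every real x for which both sides are defined.

Conclusion: Yes, this is an identity.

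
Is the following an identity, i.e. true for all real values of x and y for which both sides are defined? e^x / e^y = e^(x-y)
Yes, this is an identity.

Claim: e^x / e^y = e^(x-y).
Reasoning: 1/e^y = e^(-y), so e^x / e^y = e^x · e^(-y) = e^(x + (-y)) = e^(x-y) by the product rule for exponents.
So the two sides agree for all real values of x and y for which both sides are defined.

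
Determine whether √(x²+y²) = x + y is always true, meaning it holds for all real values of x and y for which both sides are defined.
No, this is NOT an identity.

Claim: √(x²+y²) = x + y.
Test a specific point where both sides are defined: x = 1/2, y = -2.
LHS = √(x²+y²) ≈ 2.0616
RHS = x + y ≈ -1.5000
Since 2.0616 ≠ -1.5000, the equation fails at this point, so it cannot hold for all real values of x and y for which both sides are defined.
(x+y)² = x² + 2xy + y², not x² + y², so the square root does not split this way.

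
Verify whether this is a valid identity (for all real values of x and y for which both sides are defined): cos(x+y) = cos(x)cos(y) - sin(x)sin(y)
Yes, this is an identity.

Claim: cos(x+y) = cos(x)cos(y) - sin(x)sin(y).
Reasoning: By Euler's formula e^(i(x+y)) = e^(ix)·e^(iy) = (cos x + i·sin x)(cos y + i·sin y). The real part of the left side is cos(x+y); the real part of the product is cos(x)cos(y) - sin(x)sin(y) (since i·i = -1).
So the two sides agree for all real values of x and y for which both sides are defined.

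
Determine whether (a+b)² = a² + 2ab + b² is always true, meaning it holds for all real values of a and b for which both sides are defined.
Yes, this is an identity.

Claim: (a+b)² = a² + 2ab + b².
Reasoning: Expand: (a+b)² = (a+b)(a+b) = a·a + a·b + b·a + b·b = a² + 2ab + b².
So the two sides agree for all real values of a and b for which both sides are defined.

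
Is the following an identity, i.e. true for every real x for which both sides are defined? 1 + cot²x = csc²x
Yes, this is an identity.

Claim: 1 + cot²x = csc²x.
Reasoning: Start from sin²x + cos²x = 1 and divide every term by sin²x (allowed wherever cot x and csc x are defined): 1 + cot²x = 1/sin²x = csc²x.
So the two sides agree for every real x for which both sides are defined.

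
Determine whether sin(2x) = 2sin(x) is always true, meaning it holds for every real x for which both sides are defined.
No, this is NOT an identity.

Claim: sin(2x) = 2sin(x).
Test a specific point where both sides are defined: x = π/4.
LHS = sin(2x) ≈ 1.0000
RHS = 2sin(x) ≈ 1.4142
Since 1.0000 ≠ 1.4142, the equation fails at this point, so it cannot hold for every real x for which both sides are defined.
The correct double-angle formula is sin(2x) = 2sin(x)cos(x).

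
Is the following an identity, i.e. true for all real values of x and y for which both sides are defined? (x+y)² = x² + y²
Claim: (x+y)² = x² + y².
Test a specific point where both sides are defined: x = -3, y = 4.
LHS = (x+y)² ≈ 1.0000
RHS = x² + y² ≈ 25.0000
Since 1.0000 ≠ 25.0000, the equation fails at this point, so it cannot hold for all real values of x and y for which both sides are defined.
The correct expansion is (x+y)² = x² + 2xy + y²; the cross term 2xy is missing.

Conclusion: No, this is NOT an identity.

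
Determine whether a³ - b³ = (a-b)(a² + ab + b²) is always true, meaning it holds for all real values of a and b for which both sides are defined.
Claim: a³ - b³ = (a-b)(a² + ab + b²).
Reasoning: Expand the right side: (a-b)(a² + ab + b²) = a³ + a²b + ab² - a²b - ab² - b³ = a³ - b³ (the middle terms cancel in pairs).
So the two sides agree for all real values of a and b for which both sides are defined.

Conclusion: Yes, this is an identity.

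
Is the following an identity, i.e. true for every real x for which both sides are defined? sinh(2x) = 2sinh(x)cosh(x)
Yes, this is an identity.

Claim: sinh(2x) = 2sinh(x)cosh(x).
Reasoning: 2sinh(x)cosh(x) = 2 · (e^x - e^-x)/2 · (e^x + e^-x)/2 = (e^(2x) - e^(-2x))/2 = sinh(2x).
So the two sides agree for every real x for which both sides are defined.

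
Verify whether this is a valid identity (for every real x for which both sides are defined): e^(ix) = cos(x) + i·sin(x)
Yes, this is an identity.

Claim: e^(ix) = cos(x) + i·sin(x).
Reasoning: Euler's formula. Expand e^(ix) = Σ (ix)^k / k!. Since i² = -1, the even-k terms are Σ (-1)^m x^(2m)/(2m)! = cos(x) and the odd-k terms are i · Σ (-1)^m x^(2m+1)/(2m+1)! = i·sin(x).
So the two sides agree for every real x for which both sides are defined.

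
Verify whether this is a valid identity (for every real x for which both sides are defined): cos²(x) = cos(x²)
Claim: cos²(x) = cos(x²).
Test a specific point where both sides are defined: x = 2π/3.
LHS = cos²(x) ≈ 0.2500
RHS = cos(x²) ≈ -0.3202
Since 0.2500 ≠ -0.3202, the equation fails at this point, so it cannot hold for every real x for which both sides are defined.
cos²(x) means (cos x)², squaring the output; cos(x²) squares the input. These are different functions.

Conclusion: No, this is NOT an identity.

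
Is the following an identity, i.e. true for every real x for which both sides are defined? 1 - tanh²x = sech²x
Yes, this is an identity.

Claim: 1 - tanh²x = sech²x.
Reasoning: Divide cosh²x - sinh²x = 1 through by cosh²x (never zero): 1 - tanh²x = 1/cosh²x = sech²x.
So the two sides agree for every real x for which both sides are defined.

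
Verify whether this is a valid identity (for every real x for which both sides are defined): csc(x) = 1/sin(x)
Claim: csc(x) = 1/sin(x).
Reasoning: csc(x) is by definition the reciprocal of sin(x), wherever sin(x) ≠ 0.
So the two sides agree for every real x for which both sides are defined.

Conclusion: Yes, this is an identity.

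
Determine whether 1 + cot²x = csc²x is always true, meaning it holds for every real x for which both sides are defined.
Yes, this is an identity.

Claim: 1 + cot²x = csc²x.
Reasoning: Start from sin²x + cos²x = 1 and divide every term by sin²x (allowed wherever cot x and csc x are defined): 1 + cot²x = 1/sin²x = csc²x.
So the two sides agree for every real x for which both sides are defined.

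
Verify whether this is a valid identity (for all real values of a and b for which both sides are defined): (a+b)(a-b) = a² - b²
Yes, this is an identity.

Claim: (a+b)(a-b) = a² - b².
Reasoning: Expand: (a+b)(a-b) = a² - ab + ba - b² = a² - b² (the cross terms cancel).
So the two sides agree for all real values of a and b for which both sides are defined.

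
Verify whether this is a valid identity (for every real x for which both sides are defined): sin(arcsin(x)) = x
Claim: sin(arcsin(x)) = x.
Reasoning: For -1 ≤ x ≤ 1 (where arcsin is defined), arcsin(x) is by definition an angle whose sine equals x. Taking the sine of that angle returns x. (Note the other order, arcsin(sin x) = x, is NOT an identity.)
So the two sides agree for every real x for which both sides are defined.

Conclusion: Yes, this is an identity.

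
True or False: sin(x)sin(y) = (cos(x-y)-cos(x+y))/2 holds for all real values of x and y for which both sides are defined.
True.

Claim: sin(x)sin(y) = (cos(x-y)-cos(x+y))/2.
Reasoning: cos(x-y) = cos(x)cos(y) + sin(x)sin(y) and cos(x+y) = cos(x)cos(y) - sin(x)sin(y). Subtracting, cos(x-y) - cos(x+y) = 2sin(x)sin(y); divide by 2.
So the two sides agree for all real values of x and y for which both sides are defined.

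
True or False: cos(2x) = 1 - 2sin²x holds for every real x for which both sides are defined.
Claim: cos(2x) = 1 - 2sin²x.
Reasoning: cos(2x) = cos²x - sin²x. Replace cos²x by 1 - sin²x: (1 - sin²x) - sin²x = 1 - 2sin²x.
So the two sides agree for every real x for which both sides are defined.

Conclusion: True.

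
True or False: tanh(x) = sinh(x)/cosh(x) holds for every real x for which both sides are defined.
Claim: tanh(x) = sinh(x)/cosh(x).
Reasoning: tanh(x) is defined as sinh(x)/cosh(x) = (e^x - e^-x)/(e^x + e^-x); cosh(x) ≥ 1 is never zero, so this holds for every real x.
So the two sides agree for every real x for which both sides are defined.

Conclusion: True.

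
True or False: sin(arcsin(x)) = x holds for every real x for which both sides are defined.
Claim: sin(arcsin(x)) = x.
Reasoning: For -1 ≤ x ≤ 1 (where arcsin is defined), arcsin(x) is by definition an angle whose sine equals x. Taking the sine of that angle returns x. (Note the other order, arcsin(sin x) = x, is NOT an identity.)
So the two sides agree for every real x for which both sides are defined.

Conclusion: True.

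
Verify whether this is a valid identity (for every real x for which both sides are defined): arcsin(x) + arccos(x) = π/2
Yes, this is an identity.

Claim: arcsin(x) + arccos(x) = π/2.
Reasoning: Both sides are defined for -1 ≤ x ≤ 1. Let θ = arcsin(x), so sin θ = x and θ ∈ [-π/2, π/2]. Then cos(π/2 - θ) = sin θ = x and π/2 - θ ∈ [0, π], which is exactly the range of arccos, so arccos(x) = π/2 - θ. Adding: arcsin(x) + arccos(x) = θ + (π/2 - θ) = π/2.
So the two sides agree for every real x for which both sides are defined.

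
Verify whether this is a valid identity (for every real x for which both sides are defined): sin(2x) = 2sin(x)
Claim: sin(2x) = 2sin(x).
Test a specific point where both sides are defined: x = 2π/3.
LHS = sin(2x) ≈ -0.8660
RHS = 2sin(x) ≈ 1.7321
Since -0.8660 ≠ 1.7321, the equation fails at this point, so it cannot hold for every real x for which both sides are defined.
The correct double-angle formula is sin(2x) = 2sin(x)cos(x).

Conclusion: No, this is NOT an identity.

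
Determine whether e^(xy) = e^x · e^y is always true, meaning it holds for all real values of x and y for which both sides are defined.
Claim: e^(xy) = e^x · e^y.
Test a specific point where both sides are defined: x = -3, y = 3.
LHS = e^(xy) ≈ 0.0001
RHS = e^x · e^y ≈ 1.0000
Since 0.0001 ≠ 1.0000, the equation fails at this point, so it cannot hold for all real values of x and y for which both sides are defined.
e^x · e^y = e^(x+y), not e^(xy).

Conclusion: No, this is NOT an identity.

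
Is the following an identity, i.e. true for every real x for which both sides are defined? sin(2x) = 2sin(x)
Claim: sin(2x) = 2sin(x).
Test a specific point where both sides are defined: x = π/3.
LHS = sin(2x) ≈ 0.8660
RHS = 2sin(x) ≈ 1.7321
Since 0.8660 ≠ 1.7321, the equation fails at this point, so it cannot hold for every real x for which both sides are defined.
The correct double-angle formula is sin(2x) = 2sin(x)cos(x).

Conclusion: No, this is NOT an identity.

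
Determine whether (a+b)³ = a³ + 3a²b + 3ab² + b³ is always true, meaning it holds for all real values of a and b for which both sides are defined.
Yes, this is an identity.

Claim: (a+b)³ = a³ + 3a²b + 3ab² + b³.
Reasoning: (a+b)³ = (a+b)(a+b)² = (a+b)(a² + 2ab + b²) = a³ + 2a²b + ab² + a²b + 2ab² + b³ = a³ + 3a²b + 3ab² + b³.
So the two sides agree for all real values of a and b for which both sides are defined.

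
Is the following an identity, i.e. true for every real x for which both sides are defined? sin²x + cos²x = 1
Yes, this is an identity.

Claim: sin²x + cos²x = 1.
Reasoning: The point (cos x, sin x) lies on the unit circle X² + Y² = 1, so cos²x + sin²x = 1 for every real x.
So the two sides agree for every real x for which both sides are defined.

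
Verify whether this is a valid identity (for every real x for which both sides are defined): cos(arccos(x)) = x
Claim: cos(arccos(x)) = x.
Reasoning: For -1 ≤ x ≤ 1 (where arccos is defined), arccos(x) is by definition an angle whose cosine equals x. Taking the cosine of that angle returns x. (Note the other order, arccos(cos x) = x, is NOT an identity.)
So the two sides agree for every real x for which both sides are defined.

Conclusion: Yes, this is an identity.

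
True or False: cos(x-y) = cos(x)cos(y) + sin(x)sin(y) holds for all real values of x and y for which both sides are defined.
Claim: cos(x-y) = cos(x)cos(y) + sin(x)sin(y).
Reasoning: Replace y by -y in cos(x+y) = cos(x)cos(y) - sin(x)sin(y) and use cos(-y) = cos(y), sin(-y) = -sin(y): cos(x-y) = cos(x)cos(y) + sin(x)sin(y).
So the two sides agree for all real values of x and y for which both sides are defined.

Conclusion: True.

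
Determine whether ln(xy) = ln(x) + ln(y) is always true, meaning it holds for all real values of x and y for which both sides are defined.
Claim: ln(xy) = ln(x) + ln(y).
Reasoning: Both sides are simultaneously defined only when x, y > 0. Write x = e^p, y = e^q (p = ln x, q = ln y). Then xy = e^p · e^q = e^(p+q), so ln(xy) = p + q = ln(x) + ln(y).
So the two sides agree for all real values of x and y for which both sides are defined.

Conclusion: Yes, this is an identity.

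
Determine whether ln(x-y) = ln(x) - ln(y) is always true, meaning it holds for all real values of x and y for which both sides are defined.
Claim: ln(x-y) = ln(x) - ln(y).
Test a specific point where both sides are defined: x = 4, y = 3.
LHS = ln(x-y) ≈ 0.0000
RHS = ln(x) - ln(y) ≈ 0.2877
Since 0.0000 ≠ 0.2877, the equation fails at this point, so it cannot hold for all real values of x and y for which both sides are defined.
ln(x) - ln(y) = ln(x/y), not ln(x-y).

Conclusion: No, this is NOT an identity.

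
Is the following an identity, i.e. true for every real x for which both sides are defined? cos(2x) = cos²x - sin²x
Yes, this is an identity.

Claim: cos(2x) = cos²x - sin²x.
Reasoning: Put y = x in the addition formula cos(x+y) = cos(x)cos(y) - sin(x)sin(y): cos(2x) = cos²x - sin²x.
So the two sides agree for every real x for which both sides are defined.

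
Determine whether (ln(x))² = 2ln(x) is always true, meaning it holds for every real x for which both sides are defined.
No, this is NOT an identity.

Claim: (ln(x))² = 2ln(x).
Test a specific point where both sides are defined: x = 1/2.
LHS = (ln(x))² ≈ 0.4805
RHS = 2ln(x) ≈ -1.3863
Since 0.4805 ≠ -1.3863, the equation fails at this point, so it cannot hold for every real x for which both sides are defined.
2ln(x) equals ln(x²), which is not the same as (ln x)².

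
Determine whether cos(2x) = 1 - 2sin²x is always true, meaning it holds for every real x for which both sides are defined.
Yes, this is an identity.

Claim: cos(2x) = 1 - 2sin²x.
Reasoning: cos(2x) = cos²x - sin²x. Replace cos²x by 1 - sin²x: (1 - sin²x) - sin²x = 1 - 2sin²x.
So the two sides agree for every real x for which both sides are defined.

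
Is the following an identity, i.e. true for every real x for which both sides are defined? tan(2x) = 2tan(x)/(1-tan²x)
Claim: tan(2x) = 2tan(x)/(1-tan²x).
Reasoning: tan(2x) = sin(2x)/cos(2x) = 2sin(x)cos(x) / (cos²x - sin²x). Divide numerator and denominator by cos²x: 2tan(x) / (1 - tan²x).
So the two sides agree for every real x for which both sides are defined.

Conclusion: Yes, this is an identity.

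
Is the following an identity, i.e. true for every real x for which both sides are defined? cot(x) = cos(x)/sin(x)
Yes, this is an identity.

Claim: cot(x) = cos(x)/sin(x).
Reasoning: cot(x) is defined as 1/tan(x) = 1/(sin(x)/cos(x)) = cos(x)/sin(x), wherever sin(x) ≠ 0.
So the two sides agree for every real x for which both sides are defined.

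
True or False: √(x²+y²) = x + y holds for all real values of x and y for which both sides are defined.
False.

Claim: √(x²+y²) = x + y.
Test a specific point where both sides are defined: x = 3/2, y = 5.
LHS = √(x²+y²) ≈ 5.2202
RHS = x + y ≈ 6.5000
Since 5.2202 ≠ 6.5000, the equation fails at this point, so it cannot hold for all real values of x and y for which both sides are defined.
(x+y)² = x² + 2xy + y², not x² + y², so the square root does not split this way.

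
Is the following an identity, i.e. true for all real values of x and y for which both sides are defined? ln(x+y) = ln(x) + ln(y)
Claim: ln(x+y) = ln(x) + ln(y).
Test a specific point where both sides are defined: x = 3/2, y = 1.
LHS = ln(x+y) ≈ 0.9163
RHS = ln(x) + ln(y) ≈ 0.4055
Since 0.9163 ≠ 0.4055, the equation fails at this point, so it cannot hold for all real values of x and y for which both sides are defined.
ln(x) + ln(y) = ln(xy), not ln(x+y).

Conclusion: No, this is NOT an identity.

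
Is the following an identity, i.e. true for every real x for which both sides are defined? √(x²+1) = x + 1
No, this is NOT an identity.

Claim: √(x²+1) = x + 1.
Test a specific point where both sides are defined: x = -3.
LHS = √(x²+1) ≈ 3.1623
RHS = x + 1 ≈ -2.0000
Since 3.1623 ≠ -2.0000, the equation fails at this point, so it cannot hold for every real x for which both sides are defined.
(x+1)² = x² + 2x + 1 ≠ x² + 1 unless x = 0.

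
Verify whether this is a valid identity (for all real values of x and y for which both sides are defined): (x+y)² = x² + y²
Claim: (x+y)² = x² + y².
Test a specific point where both sides are defined: x = -1, y = 2.
LHS = (x+y)² ≈ 1.0000
RHS = x² + y² ≈ 5.0000
Since 1.0000 ≠ 5.0000, the equation fails at this point, so it cannot hold for all real values of x and y for which both sides are defined.
The correct expansion is (x+y)² = x² + 2xy + y²; the cross term 2xy is missing.

Conclusion: No, this is NOT an identity.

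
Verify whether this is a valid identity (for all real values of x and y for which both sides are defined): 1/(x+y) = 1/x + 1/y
Claim: 1/(x+y) = 1/x + 1/y.
Test a specific point where both sides are defined: x = 4, y = -1.
LHS = 1/(x+y) ≈ 0.3333
RHS = 1/x + 1/y ≈ -0.7500
Since 0.3333 ≠ -0.7500, the equation fails at this point, so it cannot hold for all real values of x and y for which both sides are defined.
1/x + 1/y = (x+y)/(xy), which is not 1/(x+y).

Conclusion: No, this is NOT an identity.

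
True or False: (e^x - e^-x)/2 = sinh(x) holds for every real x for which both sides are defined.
Claim: (e^x - e^-x)/2 = sinh(x).
Reasoning: This is exactly the definition of the hyperbolic sine: sinh(x) := (e^x - e^-x)/2.
So the two sides agree for every real x for which both sides are defined.

Conclusion: True.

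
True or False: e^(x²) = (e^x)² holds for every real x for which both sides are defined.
Claim: e^(x²) = (e^x)².
Test a specific point where both sides are defined: x = -1.
LHS = e^(x²) ≈ 2.7183
RHS = (e^x)² ≈ 0.1353
Since 2.7183 ≠ 0.1353, the equation fails at this point, so it cannot hold for every real x for which both sides are defined.
(e^x)² = e^(2x), and 2x ≠ x² in general.

Conclusion: False.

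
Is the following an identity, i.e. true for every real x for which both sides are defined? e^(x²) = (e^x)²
No, this is NOT an identity.

Claim: e^(x²) = (e^x)².
Test a specific point where both sides are defined: x = -1.
LHS = e^(x²) ≈ 2.7183
RHS = (e^x)² ≈ 0.1353
Since 2.7183 ≠ 0.1353, the equation fails at this point, so it cannot hold for every real x for which both sides are defined.
(e^x)² = e^(2x), and 2x ≠ x² in general.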